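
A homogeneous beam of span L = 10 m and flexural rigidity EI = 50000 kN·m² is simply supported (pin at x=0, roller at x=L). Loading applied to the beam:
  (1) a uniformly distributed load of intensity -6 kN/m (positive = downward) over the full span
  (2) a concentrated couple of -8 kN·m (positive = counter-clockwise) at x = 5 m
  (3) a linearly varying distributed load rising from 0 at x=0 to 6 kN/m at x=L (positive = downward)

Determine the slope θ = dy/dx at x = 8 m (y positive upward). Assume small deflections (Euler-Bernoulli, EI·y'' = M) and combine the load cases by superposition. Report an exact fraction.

θ(8) = -143/75000 rad

Load 1 — uniform load w=-6 kN/m over full span:
  θ_1 = -w(L³-6Lx²+4x³)/(24EI) = -(-6)·(10³-6·10·8²+4·8³)/(24·50000) = -99/25000 rad
Load 2 — applied couple M₀=-8 kN·m at a=5 m (b=L-a=5):
  θ_2 = (M₀x²/(2L)-M₀(x-a)+C₁)/EI  [x>a] with C₁=M₀(3b²-L²)/(6L)=10/3 = ((-8)·8²/(2·10)-(-8)·(8-5)+(10/3))/50000 = 13/375000 rad
Load 3 — triangular load w₀=6 kN/m (0→w₀ over full span):
  θ_3 = -w₀(7L⁴-30L²x²+15x⁴)/(360LEI) = -6·(7·10⁴-30·10²·8²+15·8⁴)/(360·10·50000) = 757/375000 rad
Superposition: θ = Σ θ_i = -143/75000 rad ≈ -0.001907 rad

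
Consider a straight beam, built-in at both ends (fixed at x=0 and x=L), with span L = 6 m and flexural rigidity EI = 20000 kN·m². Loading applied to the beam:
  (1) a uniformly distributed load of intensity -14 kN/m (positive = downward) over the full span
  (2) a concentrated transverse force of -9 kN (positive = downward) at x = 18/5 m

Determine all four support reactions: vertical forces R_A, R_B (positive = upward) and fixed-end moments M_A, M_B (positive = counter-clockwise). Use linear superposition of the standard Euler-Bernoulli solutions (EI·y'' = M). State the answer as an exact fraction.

Load 1 — uniform load w=-14 kN/m over full span:
  R_A = wL/2 = (-14)·6/2 = -42 kN
  M_A = wL²/12 = (-14)·6²/12 = -42 kN·m
  R_B = wL/2 = (-14)·6/2 = -42 kN
  M_B = -wL²/12 = -(-14)·6²/12 = 42 kN·m
Load 2 — point force P=-9 kN at a=18/5 m (b=L-a=12/5):
  R_A = Pb²(3a+b)/L³ = (-9)·(12/5)²·(3·(18/5)+(12/5))/6³ = -396/125 kN
  M_A = Pab²/L² = (-9)·(18/5)·(12/5)²/6² = -648/125 kN·m
  R_B = Pa²(a+3b)/L³ = (-9)·(18/5)²·((18/5)+3·(12/5))/6³ = -729/125 kN
  M_B = -Pa²b/L² = -(-9)·(18/5)²·(12/5)/6² = 972/125 kN·m
Superposition: R_A = -5646/125 kN, M_A = -5898/125 kN·m, R_B = -5979/125 kN, M_B = 6222/125 kN·m

R_A = -5646/125 kN, M_A = -5898/125 kN·m, R_B = -5979/125 kN, M_B = 6222/125 kN·m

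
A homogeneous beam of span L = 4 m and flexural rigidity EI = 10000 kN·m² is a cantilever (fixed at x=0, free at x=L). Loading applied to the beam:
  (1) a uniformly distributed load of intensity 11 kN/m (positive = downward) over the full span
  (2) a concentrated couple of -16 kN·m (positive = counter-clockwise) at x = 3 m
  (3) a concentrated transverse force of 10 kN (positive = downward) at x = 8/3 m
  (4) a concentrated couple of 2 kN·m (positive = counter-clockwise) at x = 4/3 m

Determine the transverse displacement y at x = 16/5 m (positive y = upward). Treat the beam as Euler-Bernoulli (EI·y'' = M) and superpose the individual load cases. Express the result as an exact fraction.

Load 1 — uniform load w=11 kN/m over full span:
  y_1 = -wx²(x²-4Lx+6L²)/(24EI) = -11·(16/5)²·((16/5)²-4·4·(16/5)+6·4²)/(24·10000) = -30272/1171875 m
Load 2 — applied couple M₀=-16 kN·m at a=3 m (b=L-a=1):
  y_2 = M₀a(2x-a)/(2EI)  [x>a] = (-16)·3·(2·(16/5)-3)/(2·10000) = -51/6250 m
Load 3 — point force P=10 kN at a=8/3 m (b=L-a=4/3):
  y_3 = -Pa²(3x-a)/(6EI)  [x>a] = -10·(8/3)²·(3·(16/5)-(8/3))/(6·10000) = -416/50625 m
Load 4 — applied couple M₀=2 kN·m at a=4/3 m (b=L-a=8/3):
  y_4 = M₀a(2x-a)/(2EI)  [x>a] = 2·(4/3)·(2·(16/5)-(4/3))/(2·10000) = 19/28125 m
Superposition: y = Σ y_i = -2628313/63281250 m ≈ -0.041534 m

y(16/5) = -2628313/63281250 m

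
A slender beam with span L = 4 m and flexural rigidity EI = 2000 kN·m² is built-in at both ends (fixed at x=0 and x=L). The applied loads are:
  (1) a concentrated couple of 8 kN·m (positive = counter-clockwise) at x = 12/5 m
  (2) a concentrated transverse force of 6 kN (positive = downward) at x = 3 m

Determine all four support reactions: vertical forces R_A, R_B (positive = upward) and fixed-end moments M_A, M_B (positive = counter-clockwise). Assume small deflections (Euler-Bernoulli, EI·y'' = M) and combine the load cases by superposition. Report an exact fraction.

Load 1 — applied couple M₀=8 kN·m at a=12/5 m (b=L-a=8/5):
  R_A = 6M₀ab/L³ = 6·8·(12/5)·(8/5)/4³ = 72/25 kN
  M_A = M₀b(2a-b)/L² = 8·(8/5)·(2·(12/5)-(8/5))/4² = 64/25 kN·m
  R_B = -6M₀ab/L³ = -6·8·(12/5)·(8/5)/4³ = -72/25 kN
  M_B = M₀a(2b-a)/L² = 8·(12/5)·(2·(8/5)-(12/5))/4² = 24/25 kN·m
Load 2 — point force P=6 kN at a=3 m (b=L-a=1):
  R_A = Pb²(3a+b)/L³ = 6·1²·(3·3+1)/4³ = 15/16 kN
  M_A = Pab²/L² = 6·3·1²/4² = 9/8 kN·m
  R_B = Pa²(a+3b)/L³ = 6·3²·(3+3·1)/4³ = 81/16 kN
  M_B = -Pa²b/L² = -6·3²·1/4² = -27/8 kN·m
Superposition: R_A = 1527/400 kN, M_A = 737/200 kN·m, R_B = 873/400 kN, M_B = -483/200 kN·m

R_A = 1527/400 kN, M_A = 737/200 kN·m, R_B = 873/400 kN, M_B = -483/200 kN·m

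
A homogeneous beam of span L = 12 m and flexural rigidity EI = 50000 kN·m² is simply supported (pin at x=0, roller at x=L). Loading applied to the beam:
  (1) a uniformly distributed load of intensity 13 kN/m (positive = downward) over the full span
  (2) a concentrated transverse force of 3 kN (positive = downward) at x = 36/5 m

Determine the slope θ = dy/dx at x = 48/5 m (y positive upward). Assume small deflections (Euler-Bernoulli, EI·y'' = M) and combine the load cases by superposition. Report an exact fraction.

θ(48/5) = 5967/390625 rad

Load 1 — uniform load w=13 kN/m over full span:
  θ_1 = -w(L³-6Lx²+4x³)/(24EI) = -13·(12³-6·12·(48/5)²+4·(48/5)³)/(24·50000) = 11583/781250 rad
Load 2 — point force P=3 kN at a=36/5 m (b=L-a=24/5):
  θ_2 = -Pa(2L²-6Lx+3x²+a²)/(6LEI)  [x>a] = -3·(36/5)·(2·12²-6·12·(48/5)+3·(48/5)²+(36/5)²)/(6·12·50000) = 351/781250 rad
Superposition: θ = Σ θ_i = 5967/390625 rad ≈ 0.015276 rad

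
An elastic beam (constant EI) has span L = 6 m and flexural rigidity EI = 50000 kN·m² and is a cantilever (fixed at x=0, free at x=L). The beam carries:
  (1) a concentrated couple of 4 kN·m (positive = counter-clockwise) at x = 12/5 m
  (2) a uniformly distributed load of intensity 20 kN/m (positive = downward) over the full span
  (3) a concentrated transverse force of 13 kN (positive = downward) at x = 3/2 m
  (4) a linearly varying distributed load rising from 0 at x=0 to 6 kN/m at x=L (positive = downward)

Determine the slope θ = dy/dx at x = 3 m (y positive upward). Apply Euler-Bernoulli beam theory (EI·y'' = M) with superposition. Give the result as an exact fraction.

Load 1 — applied couple M₀=4 kN·m at a=12/5 m (b=L-a=18/5):
  θ_1 = M₀a/EI  [x>a] = 4·(12/5)/50000 = 3/15625 rad
Load 2 — uniform load w=20 kN/m over full span:
  θ_2 = -wx(x²-3Lx+3L²)/(6EI) = -20·3·(3²-3·6·3+3·6²)/(6·50000) = -63/5000 rad
Load 3 — point force P=13 kN at a=3/2 m (b=L-a=9/2):
  θ_3 = -Pa²/(2EI)  [x>a] = -13·(3/2)²/(2·50000) = -117/400000 rad
Load 4 — triangular load w₀=6 kN/m (0→w₀ over full span):
  θ_4 = (w₀Lx²/4-w₀L²x/3-w₀x⁴/(24L))/EI = (6·6·3²/4-6·6²·3/3-6·3⁴/(24·6))/50000 = -1107/400000 rad
Superposition: θ = Σ θ_i = -3867/250000 rad ≈ -0.015468 rad

θ(3) = -3867/250000 rad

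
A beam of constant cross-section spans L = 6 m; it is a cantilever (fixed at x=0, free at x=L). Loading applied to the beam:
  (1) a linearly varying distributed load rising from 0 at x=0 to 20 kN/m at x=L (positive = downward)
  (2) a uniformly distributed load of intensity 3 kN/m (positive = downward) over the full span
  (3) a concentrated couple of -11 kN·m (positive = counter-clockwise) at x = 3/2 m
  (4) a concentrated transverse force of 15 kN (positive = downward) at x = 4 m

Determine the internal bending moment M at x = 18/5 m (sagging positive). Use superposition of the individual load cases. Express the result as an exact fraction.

M(18/5) = -1614/25 kN·m

Load 1 — triangular load w₀=20 kN/m (0→w₀ over full span):
  M_1 = w₀Lx/2 - w₀L²/3 - w₀x³/(6L) = 20·6·(18/5)/2 - 20·6²/3 - 20·(18/5)³/(6·6) = -1248/25 kN·m
Load 2 — uniform load w=3 kN/m over full span:
  M_2 = -w(L-x)²/2 = -3·(6-(18/5))²/2 = -216/25 kN·m
Load 3 — applied couple M₀=-11 kN·m at a=3/2 m (b=L-a=9/2):
  M_3 = 0  [x>a] = 0 kN·m
Load 4 — point force P=15 kN at a=4 m (b=L-a=2):
  M_4 = -P(a-x)  [x≤a] = -15·(4-(18/5)) = -6 kN·m
Superposition: M = Σ M_i = -1614/25 kN·m ≈ -64.560000 kN·m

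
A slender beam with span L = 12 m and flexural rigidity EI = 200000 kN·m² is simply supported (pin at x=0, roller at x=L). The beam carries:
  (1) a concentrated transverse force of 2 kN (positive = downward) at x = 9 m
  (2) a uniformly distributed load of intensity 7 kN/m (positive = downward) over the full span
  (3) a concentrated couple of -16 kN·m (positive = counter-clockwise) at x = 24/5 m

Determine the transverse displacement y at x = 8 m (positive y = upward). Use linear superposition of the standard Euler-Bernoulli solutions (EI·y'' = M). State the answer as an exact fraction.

y(8) = -196013/22500000 m

Load 1 — point force P=2 kN at a=9 m (b=L-a=3):
  y_1 = -Pbx(L²-b²-x²)/(6LEI)  [x≤a] = -2·3·8·(12²-3²-8²)/(6·12·200000) = -71/300000 m
Load 2 — uniform load w=7 kN/m over full span:
  y_2 = -wx(L³-2Lx²+x³)/(24EI) = -7·8·(12³-2·12·8²+8³)/(24·200000) = -77/9375 m
Load 3 — applied couple M₀=-16 kN·m at a=24/5 m (b=L-a=36/5):
  y_3 = (M₀x³/(6L)-M₀(x-a)²/2+C₁x)/EI  [x>a] with C₁=M₀(3b²-L²)/(6L)=-64/25 = ((-16)·8³/(6·12)-(-16)·(8-(24/5))²/2+(-64/25)·8)/200000 = -184/703125 m
Superposition: y = Σ y_i = -196013/22500000 m ≈ -0.008712 m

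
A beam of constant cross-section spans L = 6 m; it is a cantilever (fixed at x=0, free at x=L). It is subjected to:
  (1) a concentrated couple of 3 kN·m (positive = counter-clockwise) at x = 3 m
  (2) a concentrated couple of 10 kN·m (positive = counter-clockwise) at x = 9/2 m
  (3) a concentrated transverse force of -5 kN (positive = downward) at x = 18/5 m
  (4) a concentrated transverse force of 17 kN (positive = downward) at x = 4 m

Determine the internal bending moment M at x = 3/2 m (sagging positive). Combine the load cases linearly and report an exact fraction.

Load 1 — applied couple M₀=3 kN·m at a=3 m (b=L-a=3):
  M_1 = M₀  [x≤a] = 3 = 3 kN·m
Load 2 — applied couple M₀=10 kN·m at a=9/2 m (b=L-a=3/2):
  M_2 = M₀  [x≤a] = 10 = 10 kN·m
Load 3 — point force P=-5 kN at a=18/5 m (b=L-a=12/5):
  M_3 = -P(a-x)  [x≤a] = -(-5)·((18/5)-(3/2)) = 21/2 kN·m
Load 4 — point force P=17 kN at a=4 m (b=L-a=2):
  M_4 = -P(a-x)  [x≤a] = -17·(4-(3/2)) = -85/2 kN·m
Superposition: M = Σ M_i = -19 kN·m ≈ -19.000000 kN·m

M(3/2) = -19 kN·m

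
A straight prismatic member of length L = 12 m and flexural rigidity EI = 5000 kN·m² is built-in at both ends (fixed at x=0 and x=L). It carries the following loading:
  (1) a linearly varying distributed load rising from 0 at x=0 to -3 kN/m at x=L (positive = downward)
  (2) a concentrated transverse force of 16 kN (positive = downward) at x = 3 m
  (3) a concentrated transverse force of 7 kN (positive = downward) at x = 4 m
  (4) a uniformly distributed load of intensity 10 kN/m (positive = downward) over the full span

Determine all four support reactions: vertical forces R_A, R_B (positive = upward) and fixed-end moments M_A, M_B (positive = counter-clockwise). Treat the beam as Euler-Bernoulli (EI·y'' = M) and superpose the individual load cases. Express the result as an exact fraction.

Load 1 — triangular load w₀=-3 kN/m (0→w₀ over full span):
  R_A = 3w₀L/20 = 3·(-3)·12/20 = -27/5 kN
  M_A = w₀L²/30 = (-3)·12²/30 = -72/5 kN·m
  R_B = 7w₀L/20 = 7·(-3)·12/20 = -63/5 kN
  M_B = -w₀L²/20 = -(-3)·12²/20 = 108/5 kN·m
Load 2 — point force P=16 kN at a=3 m (b=L-a=9):
  R_A = Pb²(3a+b)/L³ = 16·9²·(3·3+9)/12³ = 27/2 kN
  M_A = Pab²/L² = 16·3·9²/12² = 27 kN·m
  R_B = Pa²(a+3b)/L³ = 16·3²·(3+3·9)/12³ = 5/2 kN
  M_B = -Pa²b/L² = -16·3²·9/12² = -9 kN·m
Load 3 — point force P=7 kN at a=4 m (b=L-a=8):
  R_A = Pb²(3a+b)/L³ = 7·8²·(3·4+8)/12³ = 140/27 kN
  M_A = Pab²/L² = 7·4·8²/12² = 112/9 kN·m
  R_B = Pa²(a+3b)/L³ = 7·4²·(4+3·8)/12³ = 49/27 kN
  M_B = -Pa²b/L² = -7·4²·8/12² = -56/9 kN·m
Load 4 — uniform load w=10 kN/m over full span:
  R_A = wL/2 = 10·12/2 = 60 kN
  M_A = wL²/12 = 10·12²/12 = 120 kN·m
  R_B = wL/2 = 10·12/2 = 60 kN
  M_B = -wL²/12 = -10·12²/12 = -120 kN·m
Superposition: R_A = 19787/270 kN, M_A = 6527/45 kN·m, R_B = 13963/270 kN, M_B = -5113/45 kN·m

R_A = 19787/270 kN, M_A = 6527/45 kN·m, R_B = 13963/270 kN, M_B = -5113/45 kN·m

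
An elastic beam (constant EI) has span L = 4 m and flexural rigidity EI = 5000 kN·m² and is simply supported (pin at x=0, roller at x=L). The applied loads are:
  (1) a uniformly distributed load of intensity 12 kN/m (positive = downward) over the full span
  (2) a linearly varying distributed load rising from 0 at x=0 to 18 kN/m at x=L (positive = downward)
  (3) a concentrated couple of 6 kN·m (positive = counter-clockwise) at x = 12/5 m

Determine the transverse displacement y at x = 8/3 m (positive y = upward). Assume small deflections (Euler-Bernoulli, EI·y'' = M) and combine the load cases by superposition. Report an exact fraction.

Load 1 — uniform load w=12 kN/m over full span:
  y_1 = -wx(L³-2Lx²+x³)/(24EI) = -12·(8/3)·(4³-2·4·(8/3)²+(8/3)³)/(24·5000) = -352/50625 m
Load 2 — triangular load w₀=18 kN/m (0→w₀ over full span):
  y_2 = -w₀x(7L⁴-10L²x²+3x⁴)/(360LEI) = -18·(8/3)·(7·4⁴-10·4²·(8/3)²+3·(8/3)⁴)/(360·4·5000) = -272/50625 m
Load 3 — applied couple M₀=6 kN·m at a=12/5 m (b=L-a=8/5):
  y_3 = (M₀x³/(6L)-M₀(x-a)²/2+C₁x)/EI  [x>a] with C₁=M₀(3b²-L²)/(6L)=-52/25 = (6·(8/3)³/(6·4)-6·((8/3)-(12/5))²/2+(-52/25)·(8/3))/5000 = -86/421875 m
Superposition: y = Σ y_i = -1762/140625 m ≈ -0.012530 m

y(8/3) = -1762/140625 m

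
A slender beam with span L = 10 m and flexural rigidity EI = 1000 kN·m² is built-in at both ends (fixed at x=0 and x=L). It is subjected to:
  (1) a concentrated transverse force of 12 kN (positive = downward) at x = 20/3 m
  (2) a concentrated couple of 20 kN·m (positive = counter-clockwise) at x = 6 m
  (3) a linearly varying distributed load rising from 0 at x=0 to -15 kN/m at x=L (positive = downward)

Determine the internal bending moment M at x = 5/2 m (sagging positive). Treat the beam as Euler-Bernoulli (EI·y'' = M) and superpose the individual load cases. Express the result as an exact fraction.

M(5/2) = -3823/1440 kN·m

Load 1 — point force P=12 kN at a=20/3 m (b=L-a=10/3):
  M_1 = Pb²(3a+b)x/L³ - Pab²/L²  [x≤a] = 12·(10/3)²·(3·(20/3)+(10/3))·(5/2)/10³ - 12·(20/3)·(10/3)²/10² = -10/9 kN·m
Load 2 — applied couple M₀=20 kN·m at a=6 m (b=L-a=4):
  M_2 = R_Ax - M_A  [x≤a] with R_A=72/25, M_A=32/5 = (72/25)·(5/2) - (32/5) = 4/5 kN·m
Load 3 — triangular load w₀=-15 kN/m (0→w₀ over full span):
  M_3 = 3w₀Lx/20 - w₀L²/30 - w₀x³/(6L) = 3·(-15)·10·(5/2)/20 - (-15)·10²/30 - (-15)·(5/2)³/(6·10) = -75/32 kN·m
Superposition: M = Σ M_i = -3823/1440 kN·m ≈ -2.654861 kN·m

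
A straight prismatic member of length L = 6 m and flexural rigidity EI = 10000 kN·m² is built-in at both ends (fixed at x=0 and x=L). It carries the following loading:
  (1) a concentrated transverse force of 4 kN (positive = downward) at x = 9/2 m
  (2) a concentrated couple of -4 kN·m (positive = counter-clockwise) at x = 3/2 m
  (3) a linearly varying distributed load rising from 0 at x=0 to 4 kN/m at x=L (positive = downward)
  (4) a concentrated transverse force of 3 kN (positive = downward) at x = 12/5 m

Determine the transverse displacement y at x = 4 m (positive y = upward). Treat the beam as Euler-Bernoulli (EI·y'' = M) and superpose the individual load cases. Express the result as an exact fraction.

y(4) = -26033/22500000 m

Load 1 — point force P=4 kN at a=9/2 m (b=L-a=3/2):
  y_1 = -Pb²x²(3aL-(3a+b)x)/(6L³EI)  [x≤a] = -4·(3/2)²·4²·(3·(9/2)·6-(3·(9/2)+(3/2))·4)/(6·6³·10000) = -7/30000 m
Load 2 — applied couple M₀=-4 kN·m at a=3/2 m (b=L-a=9/2):
  y_2 = (R_Ax³/6 - M_Ax²/2 - M₀(x-a)²/2)/EI  [x>a] with R_A=-3/4, M_A=3/4 = ((-3/4)·4³/6 - (3/4)·4²/2 - (-4)·(4-(3/2))²/2)/10000 = -3/20000 m
Load 3 — triangular load w₀=4 kN/m (0→w₀ over full span):
  y_3 = -w₀x²(L-x)²(x+2L)/(120LEI) = -4·4²·(6-4)²·(4+2·6)/(120·6·10000) = -16/28125 m
Load 4 — point force P=3 kN at a=12/5 m (b=L-a=18/5):
  y_4 = -Pa²(L-x)²(3bL-(3b+a)(L-x))/(6L³EI)  [x>a] = -3·(12/5)²·(6-4)²·(3·(18/5)·6-(3·(18/5)+(12/5))·(6-4))/(6·6³·10000) = -16/78125 m
Superposition: y = Σ y_i = -26033/22500000 m ≈ -0.001157 m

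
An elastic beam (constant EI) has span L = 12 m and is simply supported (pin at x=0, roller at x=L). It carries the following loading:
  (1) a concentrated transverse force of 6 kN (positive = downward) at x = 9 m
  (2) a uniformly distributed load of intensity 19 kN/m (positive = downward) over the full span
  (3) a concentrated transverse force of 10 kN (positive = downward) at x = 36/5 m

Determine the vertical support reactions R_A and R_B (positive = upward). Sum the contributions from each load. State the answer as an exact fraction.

R_A = 239/2 kN, R_B = 249/2 kN

Load 1 — point force P=6 kN at a=9 m (b=L-a=3):
  R_A = Pb/L = 6·3/12 = 3/2 kN
  R_B = Pa/L = 6·9/12 = 9/2 kN
Load 2 — uniform load w=19 kN/m over full span:
  R_A = wL/2 = 19·12/2 = 114 kN
  R_B = wL/2 = 19·12/2 = 114 kN
Load 3 — point force P=10 kN at a=36/5 m (b=L-a=24/5):
  R_A = Pb/L = 10·(24/5)/12 = 4 kN
  R_B = Pa/L = 10·(36/5)/12 = 6 kN
Superposition: R_A = 239/2 kN, R_B = 249/2 kN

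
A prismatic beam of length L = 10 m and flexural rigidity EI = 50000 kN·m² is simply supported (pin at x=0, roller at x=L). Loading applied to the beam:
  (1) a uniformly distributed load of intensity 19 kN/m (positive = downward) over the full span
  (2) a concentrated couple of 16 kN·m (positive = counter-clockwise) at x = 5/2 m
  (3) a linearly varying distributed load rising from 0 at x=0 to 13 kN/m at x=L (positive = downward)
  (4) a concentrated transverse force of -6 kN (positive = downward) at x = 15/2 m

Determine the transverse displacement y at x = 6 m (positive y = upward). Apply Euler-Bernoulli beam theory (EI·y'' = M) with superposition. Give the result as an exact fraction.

y(6) = -1812409/30000000 m

Load 1 — uniform load w=19 kN/m over full span:
  y_1 = -wx(L³-2Lx²+x³)/(24EI) = -19·6·(10³-2·10·6²+6³)/(24·50000) = -589/12500 m
Load 2 — applied couple M₀=16 kN·m at a=5/2 m (b=L-a=15/2):
  y_2 = (M₀x³/(6L)-M₀(x-a)²/2+C₁x)/EI  [x>a] with C₁=M₀(3b²-L²)/(6L)=55/3 = (16·6³/(6·10)-16·(6-(5/2))²/2+(55/3)·6)/50000 = 87/62500 m
Load 3 — triangular load w₀=13 kN/m (0→w₀ over full span):
  y_3 = -w₀x(7L⁴-10L²x²+3x⁴)/(360LEI) = -13·6·(7·10⁴-10·10²·6²+3·6⁴)/(360·10·50000) = -3848/234375 m
Load 4 — point force P=-6 kN at a=15/2 m (b=L-a=5/2):
  y_4 = -Pbx(L²-b²-x²)/(6LEI)  [x≤a] = -(-6)·(5/2)·6·(10²-(5/2)²-6²)/(6·10·50000) = 693/400000 m
Superposition: y = Σ y_i = -1812409/30000000 m ≈ -0.060414 m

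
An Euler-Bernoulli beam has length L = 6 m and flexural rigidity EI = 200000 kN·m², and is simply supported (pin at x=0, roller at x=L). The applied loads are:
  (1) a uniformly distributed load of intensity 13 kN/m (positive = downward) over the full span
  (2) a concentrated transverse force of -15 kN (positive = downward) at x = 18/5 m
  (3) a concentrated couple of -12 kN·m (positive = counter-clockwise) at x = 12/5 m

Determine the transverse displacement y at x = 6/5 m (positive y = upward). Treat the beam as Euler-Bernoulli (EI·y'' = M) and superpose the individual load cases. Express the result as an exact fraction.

y(6/5) = -3807/7812500 m

Load 1 — uniform load w=13 kN/m over full span:
  y_1 = -wx(L³-2Lx²+x³)/(24EI) = -13·(6/5)·(6³-2·6·(6/5)²+(6/5)³)/(24·200000) = -10179/15625000 m
Load 2 — point force P=-15 kN at a=18/5 m (b=L-a=12/5):
  y_2 = -Pbx(L²-b²-x²)/(6LEI)  [x≤a] = -(-15)·(12/5)·(6/5)·(6²-(12/5)²-(6/5)²)/(6·6·200000) = 27/156250 m
Load 3 — applied couple M₀=-12 kN·m at a=12/5 m (b=L-a=18/5):
  y_3 = (M₀x³/(6L)+C₁x)/EI  [x≤a] with C₁=M₀(3b²-L²)/(6L)=-24/25 = ((-12)·(6/5)³/(6·6)+(-24/25)·(6/5))/200000 = -27/3125000 m
Superposition: y = Σ y_i = -3807/7812500 m ≈ -0.000487 m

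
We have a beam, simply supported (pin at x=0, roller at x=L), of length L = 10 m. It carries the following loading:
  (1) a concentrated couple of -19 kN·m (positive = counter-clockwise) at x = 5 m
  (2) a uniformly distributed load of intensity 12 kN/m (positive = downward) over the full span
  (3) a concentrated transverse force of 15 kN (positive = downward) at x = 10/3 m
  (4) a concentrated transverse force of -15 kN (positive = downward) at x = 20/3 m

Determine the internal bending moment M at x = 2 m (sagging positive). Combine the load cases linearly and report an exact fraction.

Load 1 — applied couple M₀=-19 kN·m at a=5 m (b=L-a=5):
  M_1 = M₀x/L  [x≤a] = (-19)·2/10 = -19/5 kN·m
Load 2 — uniform load w=12 kN/m over full span:
  M_2 = wx(L-x)/2 = 12·2·(10-2)/2 = 96 kN·m
Load 3 — point force P=15 kN at a=10/3 m (b=L-a=20/3):
  M_3 = Pbx/L  [x≤a] = 15·(20/3)·2/10 = 20 kN·m
Load 4 — point force P=-15 kN at a=20/3 m (b=L-a=10/3):
  M_4 = Pbx/L  [x≤a] = (-15)·(10/3)·2/10 = -10 kN·m
Superposition: M = Σ M_i = 511/5 kN·m ≈ 102.200000 kN·m

M(2) = 511/5 kN·m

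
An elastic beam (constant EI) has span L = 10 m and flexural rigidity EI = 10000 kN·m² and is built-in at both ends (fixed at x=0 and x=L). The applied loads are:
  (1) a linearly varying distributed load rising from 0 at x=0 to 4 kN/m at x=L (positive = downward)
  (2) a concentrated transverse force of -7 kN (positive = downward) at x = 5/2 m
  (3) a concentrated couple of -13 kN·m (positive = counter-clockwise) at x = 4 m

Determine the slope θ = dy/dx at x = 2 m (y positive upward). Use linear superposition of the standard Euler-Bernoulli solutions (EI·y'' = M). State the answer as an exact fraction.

Load 1 — triangular load w₀=4 kN/m (0→w₀ over full span):
  θ_1 = -w₀(2x(L-x)(L-2x)(x+2L)+x²(L-x)²)/(120LEI) = -4·(2·2·(10-2)·(10-2·2)·(2+2·10)+2²·(10-2)²)/(120·10·10000) = -14/9375 rad
Load 2 — point force P=-7 kN at a=5/2 m (b=L-a=15/2):
  θ_2 = -Pb²x(2aL-(3a+b)x)/(2L³EI)  [x≤a] = -(-7)·(15/2)²·2·(2·(5/2)·10-(3·(5/2)+(15/2))·2)/(2·10³·10000) = 63/80000 rad
Load 3 — applied couple M₀=-13 kN·m at a=4 m (b=L-a=6):
  θ_3 = (R_Ax²/2 - M_Ax)/EI  [x≤a] with R_A=-234/125, M_A=-39/25 = ((-234/125)·2²/2 - (-39/25)·2)/10000 = -39/625000 rad
Superposition: θ = Σ θ_i = -23047/30000000 rad ≈ -0.000768 rad

θ(2) = -23047/30000000 rad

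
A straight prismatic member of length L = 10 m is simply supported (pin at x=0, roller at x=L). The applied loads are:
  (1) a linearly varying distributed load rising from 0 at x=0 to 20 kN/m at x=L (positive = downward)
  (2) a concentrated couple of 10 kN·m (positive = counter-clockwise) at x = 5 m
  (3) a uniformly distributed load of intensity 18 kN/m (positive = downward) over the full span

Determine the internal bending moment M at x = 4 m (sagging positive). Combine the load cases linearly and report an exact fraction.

Load 1 — triangular load w₀=20 kN/m (0→w₀ over full span):
  M_1 = w₀Lx/6 - w₀x³/(6L) = 20·10·4/6 - 20·4³/(6·10) = 112 kN·m
Load 2 — applied couple M₀=10 kN·m at a=5 m (b=L-a=5):
  M_2 = M₀x/L  [x≤a] = 10·4/10 = 4 kN·m
Load 3 — uniform load w=18 kN/m over full span:
  M_3 = wx(L-x)/2 = 18·4·(10-4)/2 = 216 kN·m
Superposition: M = Σ M_i = 332 kN·m ≈ 332.000000 kN·m

M(4) = 332 kN·m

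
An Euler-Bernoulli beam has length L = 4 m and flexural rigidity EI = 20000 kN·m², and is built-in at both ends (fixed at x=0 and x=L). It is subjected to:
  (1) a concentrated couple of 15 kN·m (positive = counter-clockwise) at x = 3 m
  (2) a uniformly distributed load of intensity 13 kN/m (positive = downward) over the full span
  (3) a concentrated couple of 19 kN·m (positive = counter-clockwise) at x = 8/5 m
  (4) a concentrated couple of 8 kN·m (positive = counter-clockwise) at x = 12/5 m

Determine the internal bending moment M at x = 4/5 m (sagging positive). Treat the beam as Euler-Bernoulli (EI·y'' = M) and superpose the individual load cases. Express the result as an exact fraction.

M(4/5) = 5581/6000 kN·m

Load 1 — applied couple M₀=15 kN·m at a=3 m (b=L-a=1):
  M_1 = R_Ax - M_A  [x≤a] with R_A=135/32, M_A=75/16 = (135/32)·(4/5) - (75/16) = -21/16 kN·m
Load 2 — uniform load w=13 kN/m over full span:
  M_2 = wLx/2 - wL²/12 - wx²/2 = 13·4·(4/5)/2 - 13·4²/12 - 13·(4/5)²/2 = -52/75 kN·m
Load 3 — applied couple M₀=19 kN·m at a=8/5 m (b=L-a=12/5):
  M_3 = R_Ax - M_A  [x≤a] with R_A=171/25, M_A=57/25 = (171/25)·(4/5) - (57/25) = 399/125 kN·m
Load 4 — applied couple M₀=8 kN·m at a=12/5 m (b=L-a=8/5):
  M_4 = R_Ax - M_A  [x≤a] with R_A=72/25, M_A=64/25 = (72/25)·(4/5) - (64/25) = -32/125 kN·m
Superposition: M = Σ M_i = 5581/6000 kN·m ≈ 0.930167 kN·m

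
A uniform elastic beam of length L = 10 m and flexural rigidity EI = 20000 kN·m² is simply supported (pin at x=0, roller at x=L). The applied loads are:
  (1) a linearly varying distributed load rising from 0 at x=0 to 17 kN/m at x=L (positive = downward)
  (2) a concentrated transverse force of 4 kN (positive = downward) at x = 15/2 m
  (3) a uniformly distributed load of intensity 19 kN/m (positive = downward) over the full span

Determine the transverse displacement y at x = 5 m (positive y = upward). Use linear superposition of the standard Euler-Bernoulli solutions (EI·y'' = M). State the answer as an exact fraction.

Load 1 — triangular load w₀=17 kN/m (0→w₀ over full span):
  y_1 = -w₀x(7L⁴-10L²x²+3x⁴)/(360LEI) = -17·5·(7·10⁴-10·10²·5²+3·5⁴)/(360·10·20000) = -85/1536 m
Load 2 — point force P=4 kN at a=15/2 m (b=L-a=5/2):
  y_2 = -Pbx(L²-b²-x²)/(6LEI)  [x≤a] = -4·(5/2)·5·(10²-(5/2)²-5²)/(6·10·20000) = -11/3840 m
Load 3 — uniform load w=19 kN/m over full span:
  y_3 = -wx(L³-2Lx²+x³)/(24EI) = -19·5·(10³-2·10·5²+5³)/(24·20000) = -95/768 m
Superposition: y = Σ y_i = -1397/7680 m ≈ -0.181901 m

y(5) = -1397/7680 m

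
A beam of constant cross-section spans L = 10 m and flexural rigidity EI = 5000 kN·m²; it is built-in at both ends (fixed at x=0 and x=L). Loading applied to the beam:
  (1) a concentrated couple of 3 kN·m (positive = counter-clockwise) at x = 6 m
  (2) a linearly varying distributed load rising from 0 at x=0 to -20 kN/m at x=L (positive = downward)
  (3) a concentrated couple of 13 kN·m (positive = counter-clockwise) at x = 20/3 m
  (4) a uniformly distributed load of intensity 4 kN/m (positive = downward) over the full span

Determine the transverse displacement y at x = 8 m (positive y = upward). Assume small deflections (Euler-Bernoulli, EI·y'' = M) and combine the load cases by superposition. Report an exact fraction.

y(8) = 41981/2812500 m

Load 1 — applied couple M₀=3 kN·m at a=6 m (b=L-a=4):
  y_1 = (R_Ax³/6 - M_Ax²/2 - M₀(x-a)²/2)/EI  [x>a] with R_A=54/125, M_A=24/25 = ((54/125)·8³/6 - (24/25)·8²/2 - 3·(8-6)²/2)/5000 = 9/312500 m
Load 2 — triangular load w₀=-20 kN/m (0→w₀ over full span):
  y_2 = -w₀x²(L-x)²(x+2L)/(120LEI) = -(-20)·8²·(10-8)²·(8+2·10)/(120·10·5000) = 224/9375 m
Load 3 — applied couple M₀=13 kN·m at a=20/3 m (b=L-a=10/3):
  y_3 = (R_Ax³/6 - M_Ax²/2 - M₀(x-a)²/2)/EI  [x>a] with R_A=26/15, M_A=13/3 = ((26/15)·8³/6 - (13/3)·8²/2 - 13·(8-(20/3))²/2)/5000 = -13/28125 m
Load 4 — uniform load w=4 kN/m over full span:
  y_4 = -wx²(L-x)²/(24EI) = -4·8²·(10-8)²/(24·5000) = -16/1875 m
Superposition: y = Σ y_i = 41981/2812500 m ≈ 0.014927 m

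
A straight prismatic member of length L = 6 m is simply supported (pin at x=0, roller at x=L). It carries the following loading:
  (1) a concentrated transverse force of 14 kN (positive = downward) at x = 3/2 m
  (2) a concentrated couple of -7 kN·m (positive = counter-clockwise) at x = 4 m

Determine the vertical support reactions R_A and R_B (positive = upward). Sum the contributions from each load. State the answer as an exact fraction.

Load 1 — point force P=14 kN at a=3/2 m (b=L-a=9/2):
  R_A = Pb/L = 14·(9/2)/6 = 21/2 kN
  R_B = Pa/L = 14·(3/2)/6 = 7/2 kN
Load 2 — applied couple M₀=-7 kN·m at a=4 m (b=L-a=2):
  R_A = M₀/L = (-7)/6 = -7/6 kN
  R_B = -M₀/L = -(-7)/6 = 7/6 kN
Superposition: R_A = 28/3 kN, R_B = 14/3 kN

R_A = 28/3 kN, R_B = 14/3 kN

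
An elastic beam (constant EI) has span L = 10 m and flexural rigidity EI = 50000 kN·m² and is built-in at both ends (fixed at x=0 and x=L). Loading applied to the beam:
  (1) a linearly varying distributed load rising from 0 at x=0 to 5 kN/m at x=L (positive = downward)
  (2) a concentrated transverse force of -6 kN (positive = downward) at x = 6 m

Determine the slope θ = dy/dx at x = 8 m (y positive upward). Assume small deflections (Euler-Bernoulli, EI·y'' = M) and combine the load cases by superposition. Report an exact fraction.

θ(8) = 1109/4687500 rad

Load 1 — triangular load w₀=5 kN/m (0→w₀ over full span):
  θ_1 = -w₀(2x(L-x)(L-2x)(x+2L)+x²(L-x)²)/(120LEI) = -5·(2·8·(10-8)·(10-2·8)·(8+2·10)+8²·(10-8)²)/(120·10·50000) = 4/9375 rad
Load 2 — point force P=-6 kN at a=6 m (b=L-a=4):
  θ_2 = Pa²(L-x)(2bL-(3b+a)(L-x))/(2L³EI)  [x>a] = (-6)·6²·(10-8)·(2·4·10-(3·4+6)·(10-8))/(2·10³·50000) = -297/1562500 rad
Superposition: θ = Σ θ_i = 1109/4687500 rad ≈ 0.000237 rad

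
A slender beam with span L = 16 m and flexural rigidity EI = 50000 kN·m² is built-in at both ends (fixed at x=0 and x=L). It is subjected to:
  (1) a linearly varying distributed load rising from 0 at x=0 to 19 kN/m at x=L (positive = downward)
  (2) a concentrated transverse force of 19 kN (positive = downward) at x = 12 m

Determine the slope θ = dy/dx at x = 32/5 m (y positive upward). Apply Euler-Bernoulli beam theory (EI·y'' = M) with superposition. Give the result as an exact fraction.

θ(32/5) = -16967/3906250 rad

Load 1 — triangular load w₀=19 kN/m (0→w₀ over full span):
  θ_1 = -w₀(2x(L-x)(L-2x)(x+2L)+x²(L-x)²)/(120LEI) = -19·(2·(32/5)·(16-(32/5))·(16-2·(32/5))·((32/5)+2·16)+(32/5)²·(16-(32/5))²)/(120·16·50000) = -7296/1953125 rad
Load 2 — point force P=19 kN at a=12 m (b=L-a=4):
  θ_2 = -Pb²x(2aL-(3a+b)x)/(2L³EI)  [x≤a] = -19·4²·(32/5)·(2·12·16-(3·12+4)·(32/5))/(2·16³·50000) = -19/31250 rad
Superposition: θ = Σ θ_i = -16967/3906250 rad ≈ -0.004344 rad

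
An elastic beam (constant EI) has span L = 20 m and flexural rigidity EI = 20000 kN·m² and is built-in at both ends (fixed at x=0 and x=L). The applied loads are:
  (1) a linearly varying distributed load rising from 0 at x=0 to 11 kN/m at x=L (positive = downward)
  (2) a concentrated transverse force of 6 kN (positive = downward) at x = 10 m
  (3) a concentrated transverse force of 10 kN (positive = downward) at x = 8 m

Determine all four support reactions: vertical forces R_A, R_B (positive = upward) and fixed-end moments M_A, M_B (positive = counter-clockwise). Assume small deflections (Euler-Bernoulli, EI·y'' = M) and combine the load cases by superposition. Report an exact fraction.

R_A = 1062/25 kN, M_A = 2857/15 kN·m, R_B = 2088/25 kN, M_B = -1271/5 kN·m

Load 1 — triangular load w₀=11 kN/m (0→w₀ over full span):
  R_A = 3w₀L/20 = 3·11·20/20 = 33 kN
  M_A = w₀L²/30 = 11·20²/30 = 440/3 kN·m
  R_B = 7w₀L/20 = 7·11·20/20 = 77 kN
  M_B = -w₀L²/20 = -11·20²/20 = -220 kN·m
Load 2 — point force P=6 kN at a=10 m (b=L-a=10):
  R_A = Pb²(3a+b)/L³ = 6·10²·(3·10+10)/20³ = 3 kN
  M_A = Pab²/L² = 6·10·10²/20² = 15 kN·m
  R_B = Pa²(a+3b)/L³ = 6·10²·(10+3·10)/20³ = 3 kN
  M_B = -Pa²b/L² = -6·10²·10/20² = -15 kN·m
Load 3 — point force P=10 kN at a=8 m (b=L-a=12):
  R_A = Pb²(3a+b)/L³ = 10·12²·(3·8+12)/20³ = 162/25 kN
  M_A = Pab²/L² = 10·8·12²/20² = 144/5 kN·m
  R_B = Pa²(a+3b)/L³ = 10·8²·(8+3·12)/20³ = 88/25 kN
  M_B = -Pa²b/L² = -10·8²·12/20² = -96/5 kN·m
Superposition: R_A = 1062/25 kN, M_A = 2857/15 kN·m, R_B = 2088/25 kN, M_B = -1271/5 kN·m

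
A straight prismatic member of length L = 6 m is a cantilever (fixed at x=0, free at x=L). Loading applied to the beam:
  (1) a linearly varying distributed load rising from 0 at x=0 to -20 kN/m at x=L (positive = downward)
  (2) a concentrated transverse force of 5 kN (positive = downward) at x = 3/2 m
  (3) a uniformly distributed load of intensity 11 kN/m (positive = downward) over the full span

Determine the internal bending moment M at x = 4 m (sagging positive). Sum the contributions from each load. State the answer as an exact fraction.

M(4) = 122/9 kN·m

Load 1 — triangular load w₀=-20 kN/m (0→w₀ over full span):
  M_1 = w₀Lx/2 - w₀L²/3 - w₀x³/(6L) = (-20)·6·4/2 - (-20)·6²/3 - (-20)·4³/(6·6) = 320/9 kN·m
Load 2 — point force P=5 kN at a=3/2 m (b=L-a=9/2):
  M_2 = 0  [x>a] = 0 kN·m
Load 3 — uniform load w=11 kN/m over full span:
  M_3 = -w(L-x)²/2 = -11·(6-4)²/2 = -22 kN·m
Superposition: M = Σ M_i = 122/9 kN·m ≈ 13.555556 kN·m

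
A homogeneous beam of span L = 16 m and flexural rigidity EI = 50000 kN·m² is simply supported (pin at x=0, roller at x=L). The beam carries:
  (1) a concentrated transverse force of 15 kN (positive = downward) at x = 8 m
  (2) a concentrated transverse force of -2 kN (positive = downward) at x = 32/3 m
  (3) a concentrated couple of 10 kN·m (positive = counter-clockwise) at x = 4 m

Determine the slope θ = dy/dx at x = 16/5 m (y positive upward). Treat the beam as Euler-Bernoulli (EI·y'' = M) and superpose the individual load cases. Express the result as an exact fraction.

Load 1 — point force P=15 kN at a=8 m (b=L-a=8):
  θ_1 = -Pb(L²-b²-3x²)/(6LEI)  [x≤a] = -15·8·(16²-8²-3·(16/5)²)/(6·16·50000) = -63/15625 rad
Load 2 — point force P=-2 kN at a=32/3 m (b=L-a=16/3):
  θ_2 = -Pb(L²-b²-3x²)/(6LEI)  [x≤a] = -(-2)·(16/3)·(16²-(16/3)²-3·(16/5)²)/(6·16·50000) = 2768/6328125 rad
Load 3 — applied couple M₀=10 kN·m at a=4 m (b=L-a=12):
  θ_3 = (M₀x²/(2L)+C₁)/EI  [x≤a] with C₁=M₀(3b²-L²)/(6L)=55/3 = (10·(16/5)²/(2·16)+(55/3))/50000 = 323/750000 rad
Superposition: θ = Σ θ_i = -320347/101250000 rad ≈ -0.003164 rad

θ(16/5) = -320347/101250000 rad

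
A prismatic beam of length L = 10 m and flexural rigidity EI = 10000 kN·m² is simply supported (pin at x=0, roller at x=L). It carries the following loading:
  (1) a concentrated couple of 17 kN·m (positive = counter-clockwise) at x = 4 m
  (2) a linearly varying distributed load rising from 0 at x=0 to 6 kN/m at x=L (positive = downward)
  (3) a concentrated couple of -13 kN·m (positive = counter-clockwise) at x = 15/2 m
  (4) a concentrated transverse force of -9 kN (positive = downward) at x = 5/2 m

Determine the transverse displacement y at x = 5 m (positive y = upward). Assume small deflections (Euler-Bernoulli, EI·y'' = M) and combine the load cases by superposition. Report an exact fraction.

y(5) = -5201/320000 m

Load 1 — applied couple M₀=17 kN·m at a=4 m (b=L-a=6):
  y_1 = (M₀x³/(6L)-M₀(x-a)²/2+C₁x)/EI  [x>a] with C₁=M₀(3b²-L²)/(6L)=34/15 = (17·5³/(6·10)-17·(5-4)²/2+(34/15)·5)/10000 = 153/40000 m
Load 2 — triangular load w₀=6 kN/m (0→w₀ over full span):
  y_2 = -w₀x(7L⁴-10L²x²+3x⁴)/(360LEI) = -6·5·(7·10⁴-10·10²·5²+3·5⁴)/(360·10·10000) = -5/128 m
Load 3 — applied couple M₀=-13 kN·m at a=15/2 m (b=L-a=5/2):
  y_3 = (M₀x³/(6L)+C₁x)/EI  [x≤a] with C₁=M₀(3b²-L²)/(6L)=845/48 = ((-13)·5³/(6·10)+(845/48)·5)/10000 = 39/6400 m
Load 4 — point force P=-9 kN at a=5/2 m (b=L-a=15/2):
  y_4 = -Pa(L-x)(2Lx-a²-x²)/(6LEI)  [x>a] = -(-9)·(5/2)·(10-5)·(2·10·5-(5/2)²-5²)/(6·10·10000) = 33/2560 m
Superposition: y = Σ y_i = -5201/320000 m ≈ -0.016253 m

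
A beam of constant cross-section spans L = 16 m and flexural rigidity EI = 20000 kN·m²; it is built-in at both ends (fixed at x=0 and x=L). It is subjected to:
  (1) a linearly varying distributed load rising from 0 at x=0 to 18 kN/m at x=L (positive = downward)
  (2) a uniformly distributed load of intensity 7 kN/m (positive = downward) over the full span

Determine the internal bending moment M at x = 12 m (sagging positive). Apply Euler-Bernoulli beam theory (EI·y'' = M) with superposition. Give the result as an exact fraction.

Load 1 — triangular load w₀=18 kN/m (0→w₀ over full span):
  M_1 = 3w₀Lx/20 - w₀L²/30 - w₀x³/(6L) = 3·18·16·12/20 - 18·16²/30 - 18·12³/(6·16) = 204/5 kN·m
Load 2 — uniform load w=7 kN/m over full span:
  M_2 = wLx/2 - wL²/12 - wx²/2 = 7·16·12/2 - 7·16²/12 - 7·12²/2 = 56/3 kN·m
Superposition: M = Σ M_i = 892/15 kN·m ≈ 59.466667 kN·m

M(12) = 892/15 kN·m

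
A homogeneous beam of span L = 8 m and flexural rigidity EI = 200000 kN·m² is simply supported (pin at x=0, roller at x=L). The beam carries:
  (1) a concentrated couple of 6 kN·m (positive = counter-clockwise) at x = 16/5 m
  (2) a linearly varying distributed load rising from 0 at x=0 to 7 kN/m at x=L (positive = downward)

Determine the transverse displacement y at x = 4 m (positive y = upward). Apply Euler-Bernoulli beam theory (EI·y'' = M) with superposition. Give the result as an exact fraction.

Load 1 — applied couple M₀=6 kN·m at a=16/5 m (b=L-a=24/5):
  y_1 = (M₀x³/(6L)-M₀(x-a)²/2+C₁x)/EI  [x>a] with C₁=M₀(3b²-L²)/(6L)=16/25 = (6·4³/(6·8)-6·(4-(16/5))²/2+(16/25)·4)/200000 = 27/625000 m
Load 2 — triangular load w₀=7 kN/m (0→w₀ over full span):
  y_2 = -w₀x(7L⁴-10L²x²+3x⁴)/(360LEI) = -7·4·(7·8⁴-10·8²·4²+3·4⁴)/(360·8·200000) = -7/7500 m
Superposition: y = Σ y_i = -1669/1875000 m ≈ -0.000890 m

y(4) = -1669/1875000 m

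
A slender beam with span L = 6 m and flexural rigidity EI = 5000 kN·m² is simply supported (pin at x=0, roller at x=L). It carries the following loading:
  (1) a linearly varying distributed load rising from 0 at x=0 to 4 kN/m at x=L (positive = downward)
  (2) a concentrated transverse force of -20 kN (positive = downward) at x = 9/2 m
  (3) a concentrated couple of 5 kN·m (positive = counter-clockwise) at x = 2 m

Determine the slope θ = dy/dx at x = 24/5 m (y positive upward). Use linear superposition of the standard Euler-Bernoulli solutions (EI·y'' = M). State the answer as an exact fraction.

θ(24/5) = -251609/75000000 rad

Load 1 — triangular load w₀=4 kN/m (0→w₀ over full span):
  θ_1 = -w₀(7L⁴-30L²x²+15x⁴)/(360LEI) = -4·(7·6⁴-30·6²·(24/5)²+15·(24/5)⁴)/(360·6·5000) = 2271/781250 rad
Load 2 — point force P=-20 kN at a=9/2 m (b=L-a=3/2):
  θ_2 = -Pa(2L²-6Lx+3x²+a²)/(6LEI)  [x>a] = -(-20)·(9/2)·(2·6²-6·6·(24/5)+3·(24/5)²+(9/2)²)/(6·6·5000) = -1143/200000 rad
Load 3 — applied couple M₀=5 kN·m at a=2 m (b=L-a=4):
  θ_3 = (M₀x²/(2L)-M₀(x-a)+C₁)/EI  [x>a] with C₁=M₀(3b²-L²)/(6L)=5/3 = (5·(24/5)²/(2·6)-5·((24/5)-2)+(5/3))/5000 = -41/75000 rad
Superposition: θ = Σ θ_i = -251609/75000000 rad ≈ -0.003355 rad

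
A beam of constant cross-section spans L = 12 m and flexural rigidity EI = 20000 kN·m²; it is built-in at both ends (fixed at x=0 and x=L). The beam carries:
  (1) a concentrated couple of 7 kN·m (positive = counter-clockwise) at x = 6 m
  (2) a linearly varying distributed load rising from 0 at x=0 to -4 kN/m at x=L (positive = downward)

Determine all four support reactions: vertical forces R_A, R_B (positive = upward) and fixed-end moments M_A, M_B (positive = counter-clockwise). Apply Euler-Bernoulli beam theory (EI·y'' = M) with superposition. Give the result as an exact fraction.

Load 1 — applied couple M₀=7 kN·m at a=6 m (b=L-a=6):
  R_A = 6M₀ab/L³ = 6·7·6·6/12³ = 7/8 kN
  M_A = M₀b(2a-b)/L² = 7·6·(2·6-6)/12² = 7/4 kN·m
  R_B = -6M₀ab/L³ = -6·7·6·6/12³ = -7/8 kN
  M_B = M₀a(2b-a)/L² = 7·6·(2·6-6)/12² = 7/4 kN·m
Load 2 — triangular load w₀=-4 kN/m (0→w₀ over full span):
  R_A = 3w₀L/20 = 3·(-4)·12/20 = -36/5 kN
  M_A = w₀L²/30 = (-4)·12²/30 = -96/5 kN·m
  R_B = 7w₀L/20 = 7·(-4)·12/20 = -84/5 kN
  M_B = -w₀L²/20 = -(-4)·12²/20 = 144/5 kN·m
Superposition: R_A = -253/40 kN, M_A = -349/20 kN·m, R_B = -707/40 kN, M_B = 611/20 kN·m

R_A = -253/40 kN, M_A = -349/20 kN·m, R_B = -707/40 kN, M_B = 611/20 kN·m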